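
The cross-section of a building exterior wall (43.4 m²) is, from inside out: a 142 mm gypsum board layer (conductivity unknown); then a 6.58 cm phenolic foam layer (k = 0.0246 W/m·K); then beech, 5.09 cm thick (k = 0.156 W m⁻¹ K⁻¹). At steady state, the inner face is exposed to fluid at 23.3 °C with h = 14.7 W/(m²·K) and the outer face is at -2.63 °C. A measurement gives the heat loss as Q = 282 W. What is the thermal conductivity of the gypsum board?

ΣR = ΔT/Q = |23.3 − -2.63|/282 = 0.09195 K/W
Known resistances:
  R_conv,in = 1/(hA) = 1/(14.7·43.4) = 0.001567 K/W
  R_phenolic foam = L/(kA) = 0.0658/(0.0246·43.4) = 0.06163 K/W
  R_beech = L/(kA) = 0.0509/(0.156·43.4) = 0.007518 K/W
R_gypsum board = ΣR − ΣR_known = 0.09195 − 0.07072 = 0.02123 K/W
L/(kA) = 0.02123 ⇒ k = 0.142/(0.02123·43.4) = 0.154 W/m·K

k = 0.154 W/m·K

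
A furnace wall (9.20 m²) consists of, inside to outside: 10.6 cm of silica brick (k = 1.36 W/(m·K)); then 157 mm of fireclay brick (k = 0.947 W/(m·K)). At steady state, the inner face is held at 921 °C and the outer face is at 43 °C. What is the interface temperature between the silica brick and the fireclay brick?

Treat each layer as a resistance in series:
  R_silica brick = L/(kA) = 0.106/(1.36·9.20) = 0.008472 K/W
  R_fireclay brick = L/(kA) = 0.157/(0.947·9.20) = 0.01802 K/W
ΣR = 0.008472 + 0.01802 = 0.02649 K/W
Q = ΔT/ΣR = (921 °C − 43 °C)/0.02649 = 33140 W
From the inner boundary to the silica brick/fireclay brick interface, ΣR_partial = 0.008472 K/W.
T_interface = T_in − Q·ΣR_partial = 921 °C − (33140)(0.008472) = 640 °C

T = 640 °C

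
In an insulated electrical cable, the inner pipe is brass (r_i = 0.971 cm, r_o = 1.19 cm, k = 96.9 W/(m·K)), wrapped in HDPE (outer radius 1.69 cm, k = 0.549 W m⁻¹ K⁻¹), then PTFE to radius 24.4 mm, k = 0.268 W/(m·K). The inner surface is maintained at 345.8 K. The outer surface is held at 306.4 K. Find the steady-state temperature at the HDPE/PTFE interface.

Treat each layer as a resistance in series:
  R'_brass = ln(0.0119/0.00971)/(2πk) = 0.2034/(2π·96.9) = 3.340×10^-4 m·K/W
  R'_HDPE = ln(0.0169/0.0119)/(2πk) = 0.3508/(2π·0.549) = 0.1017 m·K/W
  R'_PTFE = ln(0.0244/0.0169)/(2πk) = 0.3673/(2π·0.268) = 0.2181 m·K/W
ΣR = 3.340×10^-4 + 0.1017 + 0.2181 = 0.3201 m·K/W
Q' = ΔT/ΣR = (345.8 K − 306.4 K)/0.3201 = 123.1 W/m
From the inner boundary to the HDPE/PTFE interface, ΣR_partial = 0.1020 m·K/W.
T_interface = T_in − Q'·ΣR_partial = 345.8 K − (123.1)(0.1020) = 333.2 K

T = 333.2 K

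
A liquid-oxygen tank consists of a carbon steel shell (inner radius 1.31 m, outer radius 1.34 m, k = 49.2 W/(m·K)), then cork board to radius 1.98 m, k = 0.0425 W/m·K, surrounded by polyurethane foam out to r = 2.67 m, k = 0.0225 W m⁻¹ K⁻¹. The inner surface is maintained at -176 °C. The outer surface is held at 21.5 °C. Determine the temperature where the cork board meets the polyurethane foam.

Series thermal resistances, inner to outer:
  R_carbon steel = (1/1.31 − 1/1.34)/(4πk) = 0.01709/(4π·49.2) = 2.764×10^-5 K/W
  R_cork board = (1/1.34 − 1/1.98)/(4πk) = 0.2412/(4π·0.0425) = 0.4517 K/W
  R_polyurethane foam = (1/1.98 − 1/2.67)/(4πk) = 0.1305/(4π·0.0225) = 0.4616 K/W
ΣR = 2.764×10^-5 + 0.4517 + 0.4616 = 0.9133 K/W
Q = ΔT/ΣR = (-176 °C − 21.5 °C)/0.9133 = -216.2 W
From the inner boundary to the cork board/polyurethane foam interface, ΣR_partial = 0.4517 K/W.
T_interface = T_in − Q·ΣR_partial = -176 °C − (-216.2)(0.4517) = -78.3 °C

T = -78.3 °C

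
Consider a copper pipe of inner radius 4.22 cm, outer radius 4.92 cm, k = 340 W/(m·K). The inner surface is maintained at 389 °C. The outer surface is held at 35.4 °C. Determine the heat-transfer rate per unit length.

Q' = 4.92×10^6 W/m

Q' = 2πk·ΔT/ln(r₂/r₁) = 2π × 340 × 353.6 / ln(0.0492/0.0422) = 4.92×10^6 W/m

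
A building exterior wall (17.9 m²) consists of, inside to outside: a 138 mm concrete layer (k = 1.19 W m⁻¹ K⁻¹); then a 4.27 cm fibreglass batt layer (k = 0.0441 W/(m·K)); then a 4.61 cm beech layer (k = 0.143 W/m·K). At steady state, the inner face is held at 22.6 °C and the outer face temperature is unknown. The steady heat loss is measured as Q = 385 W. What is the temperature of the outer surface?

Series resistances:
  R_concrete = L/(kA) = 0.138/(1.19·17.9) = 0.006479 K/W
  R_fibreglass batt = L/(kA) = 0.0427/(0.0441·17.9) = 0.05409 K/W
  R_beech = L/(kA) = 0.0461/(0.143·17.9) = 0.01801 K/W
ΣR = 0.07858 K/W
ΔT = Q·ΣR = 385 × 0.07858 = 30.25 K
Heat flows outward, so T_out = T_in − ΔT = 22.6 − 30.25 = -7.65 °C

T_out = -7.65 °C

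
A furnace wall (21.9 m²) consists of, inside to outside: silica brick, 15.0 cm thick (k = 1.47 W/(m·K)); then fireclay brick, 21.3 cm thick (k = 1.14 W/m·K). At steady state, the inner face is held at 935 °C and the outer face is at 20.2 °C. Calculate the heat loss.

Q = 69.4 kW

Treat each layer as a resistance in series:
  R_silica brick = L/(kA) = 0.150/(1.47·21.9) = 0.004659 K/W
  R_fireclay brick = L/(kA) = 0.213/(1.14·21.9) = 0.008532 K/W
ΣR = 0.004659 + 0.008532 = 0.01319 K/W
Q = ΔT/ΣR = (935 °C − 20.2 °C)/0.01319 = 69400 W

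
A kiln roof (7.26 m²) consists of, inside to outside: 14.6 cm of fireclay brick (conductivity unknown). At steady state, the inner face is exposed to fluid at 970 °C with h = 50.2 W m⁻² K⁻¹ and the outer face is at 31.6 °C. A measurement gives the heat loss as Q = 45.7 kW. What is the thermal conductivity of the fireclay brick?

k = 1.13 W/m·K

ΣR = ΔT/Q = |970 − 31.6|/45700 = 0.02053 K/W
Known resistances:
  R_conv,in = 1/(hA) = 1/(50.2·7.26) = 0.002744 K/W
R_fireclay brick = ΣR − ΣR_known = 0.02053 − 0.002744 = 0.01779 K/W
L/(kA) = 0.01779 ⇒ k = 0.146/(0.01779·7.26) = 1.13 W/m·K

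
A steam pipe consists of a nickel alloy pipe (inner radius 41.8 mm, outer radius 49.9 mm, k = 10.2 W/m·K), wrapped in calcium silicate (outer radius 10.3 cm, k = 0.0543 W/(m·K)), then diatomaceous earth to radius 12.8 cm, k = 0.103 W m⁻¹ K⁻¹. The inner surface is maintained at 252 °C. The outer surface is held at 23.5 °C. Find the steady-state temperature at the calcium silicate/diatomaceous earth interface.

Treat each layer as a resistance in series:
  R'_nickel alloy = ln(0.0499/0.0418)/(2πk) = 0.1771/(2π·10.2) = 0.002764 m·K/W
  R'_calcium silicate = ln(0.103/0.0499)/(2πk) = 0.7247/(2π·0.0543) = 2.124 m·K/W
  R'_diatomaceous earth = ln(0.128/0.103)/(2πk) = 0.2173/(2π·0.103) = 0.3358 m·K/W
ΣR = 0.002764 + 2.124 + 0.3358 = 2.463 m·K/W
Q' = ΔT/ΣR = (252 °C − 23.5 °C)/2.463 = 92.77 W/m
From the inner boundary to the calcium silicate/diatomaceous earth interface, ΣR_partial = 2.127 m·K/W.
T_interface = T_in − Q'·ΣR_partial = 252 °C − (92.77)(2.127) = 54.7 °C

T = 54.7 °C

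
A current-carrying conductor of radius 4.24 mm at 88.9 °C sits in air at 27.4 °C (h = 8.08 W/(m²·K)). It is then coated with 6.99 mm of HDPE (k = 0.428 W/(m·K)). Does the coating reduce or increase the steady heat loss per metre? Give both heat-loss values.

increases: 13.2 → 29.1 W/m

Critical radius for a cylinder: r_cr = k/h = 0.0530 m = 5.30 cm.
Outer radius after coating: r₂ = 0.00424 + 0.00699 = 0.01123 m.
Since r₁ < r_cr and r₂ ≤ r_cr, the coating moves toward the maximum at r_cr — heat loss rises.
Bare: R = 1/(2πr₁h) = 4.646 m·K/W; Q = 61.5/4.646 = 13.2 W/m.
Coated: R = R_cond + R_conv = 2.116 m·K/W; Q = 61.5/2.116 = 29.1 W/m.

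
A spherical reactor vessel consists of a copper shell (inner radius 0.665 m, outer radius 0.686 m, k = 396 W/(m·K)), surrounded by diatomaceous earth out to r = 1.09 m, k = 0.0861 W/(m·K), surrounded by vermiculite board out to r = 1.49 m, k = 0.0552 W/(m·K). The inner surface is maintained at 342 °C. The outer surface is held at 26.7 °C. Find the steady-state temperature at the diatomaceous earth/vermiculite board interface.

T = 158 °C

Resistance network (inner→outer):
  R_copper = (1/0.665 − 1/0.686)/(4πk) = 0.04603/(4π·396) = 9.251×10^-6 K/W
  R_diatomaceous earth = (1/0.686 − 1/1.09)/(4πk) = 0.5403/(4π·0.0861) = 0.4994 K/W
  R_vermiculite board = (1/1.09 − 1/1.49)/(4πk) = 0.2463/(4π·0.0552) = 0.3551 K/W
ΣR = 9.251×10^-6 + 0.4994 + 0.3551 = 0.8545 K/W
Q = ΔT/ΣR = (342 °C − 26.7 °C)/0.8545 = 369.0 W
From the inner boundary to the diatomaceous earth/vermiculite board interface, ΣR_partial = 0.4994 K/W.
T_interface = T_in − Q·ΣR_partial = 342 °C − (369.0)(0.4994) = 158 °C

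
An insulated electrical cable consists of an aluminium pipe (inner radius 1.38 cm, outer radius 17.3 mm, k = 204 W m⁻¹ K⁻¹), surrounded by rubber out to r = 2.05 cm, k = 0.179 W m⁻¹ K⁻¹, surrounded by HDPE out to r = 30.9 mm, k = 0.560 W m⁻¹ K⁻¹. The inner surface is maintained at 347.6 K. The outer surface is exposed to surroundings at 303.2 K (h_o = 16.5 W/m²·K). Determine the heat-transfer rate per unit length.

Q' = 76.6 W/m

Treat each layer as a resistance in series:
  R'_aluminium = ln(0.0173/0.0138)/(2πk) = 0.2260/(2π·204) = 1.763×10^-4 m·K/W
  R'_rubber = ln(0.0205/0.0173)/(2πk) = 0.1697/(2π·0.179) = 0.1509 m·K/W
  R'_HDPE = ln(0.0309/0.0205)/(2πk) = 0.4103/(2π·0.560) = 0.1166 m·K/W
  R'_conv,out = 1/(2πr h) = 1/(2π·0.0309·16.5) = 0.3122 m·K/W
ΣR = 1.763×10^-4 + 0.1509 + 0.1166 + 0.3122 = 0.5799 m·K/W
Q' = ΔT/ΣR = (347.6 K − 303.2 K)/0.5799 = 76.6 W/m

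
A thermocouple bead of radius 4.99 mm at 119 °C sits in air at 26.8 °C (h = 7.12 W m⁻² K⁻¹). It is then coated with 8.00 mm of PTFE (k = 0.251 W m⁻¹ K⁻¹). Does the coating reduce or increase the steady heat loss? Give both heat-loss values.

increases: 0.205 → 0.875 W

Critical radius for a sphere: r_cr = 2k/h = 0.0705 m = 7.05 cm.
Outer radius after coating: r₂ = 0.00499 + 0.00800 = 0.01299 m.
Since r₁ < r_cr and r₂ ≤ r_cr, the coating moves toward the maximum at r_cr — heat loss rises.
Bare: R = 1/(4πr₁²h) = 448.9 K/W; Q = 92.2/448.9 = 0.205 W.
Coated: R = R_cond + R_conv = 105.4 K/W; Q = 92.2/105.4 = 0.875 W.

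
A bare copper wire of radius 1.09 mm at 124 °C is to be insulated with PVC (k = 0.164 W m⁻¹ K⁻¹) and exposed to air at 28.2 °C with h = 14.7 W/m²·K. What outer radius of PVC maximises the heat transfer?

r_cr = 1.12 cm

For a cylinder, r_cr = k_ins/h = 0.164/14.7 = 0.0112 m = 1.12 cm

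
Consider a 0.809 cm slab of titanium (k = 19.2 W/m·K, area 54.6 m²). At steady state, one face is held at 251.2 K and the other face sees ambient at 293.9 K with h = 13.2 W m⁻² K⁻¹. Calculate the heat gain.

Resistance network (inner→outer):
  R_titanium = L/(kA) = 0.00809/(19.2·54.6) = 7.717×10^-6 K/W
  R_conv,out = 1/(hA) = 1/(13.2·54.6) = 0.001388 K/W
ΣR = 7.717×10^-6 + 0.001388 = 0.001396 K/W
Q = ΔT/ΣR = (251.2 K − 293.9 K)/0.001396 = -30600 W
(Negative Q ⇒ heat flows inward; heat gain = 30600 W.)

Q = 30.6 kW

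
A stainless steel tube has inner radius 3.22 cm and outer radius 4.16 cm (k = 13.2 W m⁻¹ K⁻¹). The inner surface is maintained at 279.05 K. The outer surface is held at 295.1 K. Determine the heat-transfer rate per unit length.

Q' = 2πk·ΔT/ln(r₂/r₁) = 2π × 13.2 × 16.05 / ln(0.0416/0.0322) = 5200 W/m

Q' = 5.20 kW/m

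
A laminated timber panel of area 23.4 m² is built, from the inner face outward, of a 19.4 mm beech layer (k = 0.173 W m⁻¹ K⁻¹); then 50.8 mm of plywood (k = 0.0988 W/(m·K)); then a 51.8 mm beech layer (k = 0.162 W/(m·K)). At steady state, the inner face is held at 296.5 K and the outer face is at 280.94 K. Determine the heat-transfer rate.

Treat each layer as a resistance in series:
  R_beech = L/(kA) = 0.0194/(0.173·23.4) = 0.004792 K/W
  R_plywood = L/(kA) = 0.0508/(0.0988·23.4) = 0.02197 K/W
  R_beech = L/(kA) = 0.0518/(0.162·23.4) = 0.01366 K/W
ΣR = 0.004792 + 0.02197 + 0.01366 = 0.04042 K/W
Q = ΔT/ΣR = (296.5 K − 280.94 K)/0.04042 = 385 W

Q = 385 W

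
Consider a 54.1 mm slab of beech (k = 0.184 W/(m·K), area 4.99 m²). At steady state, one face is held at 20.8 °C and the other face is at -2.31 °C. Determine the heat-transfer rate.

Q = kA·ΔT/L = 0.184 × 4.99 × |20.8 °C − -2.31 °C| / 0.0541 = 392 W

Q = 392 W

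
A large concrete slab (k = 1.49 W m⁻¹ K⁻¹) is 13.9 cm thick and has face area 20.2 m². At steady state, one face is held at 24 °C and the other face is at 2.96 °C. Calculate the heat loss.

Q = 4.56 kW

Q = kA·ΔT/L = 1.49 × 20.2 × |24 °C − 2.96 °C| / 0.139 = 4560 W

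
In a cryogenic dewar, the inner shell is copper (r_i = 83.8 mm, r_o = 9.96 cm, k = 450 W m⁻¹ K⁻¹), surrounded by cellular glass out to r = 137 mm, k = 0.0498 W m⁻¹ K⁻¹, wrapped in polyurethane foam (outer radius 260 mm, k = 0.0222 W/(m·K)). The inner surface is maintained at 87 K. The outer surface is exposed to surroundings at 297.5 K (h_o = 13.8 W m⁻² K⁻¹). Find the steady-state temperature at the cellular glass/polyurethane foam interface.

T = 142 K

Resistance network (inner→outer):
  R_copper = (1/0.0838 − 1/0.0996)/(4πk) = 1.893/(4π·450) = 3.348×10^-4 K/W
  R_cellular glass = (1/0.0996 − 1/0.137)/(4πk) = 2.741/(4π·0.0498) = 4.380 K/W
  R_polyurethane foam = (1/0.137 − 1/0.260)/(4πk) = 3.453/(4π·0.0222) = 12.38 K/W
  R_conv,out = 1/(4πr²h) = 1/(4π·0.260²·13.8) = 0.08530 K/W
ΣR = 3.348×10^-4 + 4.380 + 12.38 + 0.08530 = 16.85 K/W
Q = ΔT/ΣR = (87 K − 297.5 K)/16.85 = -12.49 W
From the inner boundary to the cellular glass/polyurethane foam interface, ΣR_partial = 4.380 K/W.
T_interface = T_in − Q·ΣR_partial = 87 K − (-12.49)(4.380) = 142 K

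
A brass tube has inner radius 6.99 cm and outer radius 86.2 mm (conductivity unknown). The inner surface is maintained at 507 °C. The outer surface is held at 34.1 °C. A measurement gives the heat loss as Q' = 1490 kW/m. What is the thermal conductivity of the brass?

k = 105 W/m·K

ΣR = ΔT/Q' = |507 − 34.1|/1.49×10^6 = 3.174×10^-4 m·K/W
ln(r₂/r₁)/(2πk) = 3.174×10^-4 ⇒ k = 0.2096/(2π·3.174×10^-4) = 105 W/m·K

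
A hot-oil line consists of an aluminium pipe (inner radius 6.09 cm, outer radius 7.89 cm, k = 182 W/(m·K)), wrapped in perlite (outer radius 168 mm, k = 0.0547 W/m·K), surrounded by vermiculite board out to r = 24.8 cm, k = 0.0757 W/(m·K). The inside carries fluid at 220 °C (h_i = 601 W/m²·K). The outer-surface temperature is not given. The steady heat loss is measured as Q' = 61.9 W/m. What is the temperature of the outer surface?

Sum the resistances:
  R'_conv,in = 1/(2πr h) = 1/(2π·0.0609·601) = 0.004348 m·K/W
  R'_aluminium = ln(0.0789/0.0609)/(2πk) = 0.2589/(2π·182) = 2.264×10^-4 m·K/W
  R'_perlite = ln(0.168/0.0789)/(2πk) = 0.7558/(2π·0.0547) = 2.199 m·K/W
  R'_vermiculite board = ln(0.248/0.168)/(2πk) = 0.3895/(2π·0.0757) = 0.8188 m·K/W
ΣR = 3.022 m·K/W
ΔT = Q'·ΣR = 61.9 × 3.022 = 187.1 K
Heat flows outward, so T_out = T_in − ΔT = 220 − 187.1 = 32.9 °C

T_out = 32.9 °C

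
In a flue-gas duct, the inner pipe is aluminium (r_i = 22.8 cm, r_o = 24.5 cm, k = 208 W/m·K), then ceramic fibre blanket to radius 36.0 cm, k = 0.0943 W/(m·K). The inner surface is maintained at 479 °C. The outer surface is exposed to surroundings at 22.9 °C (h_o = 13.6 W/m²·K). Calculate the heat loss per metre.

Q' = 669 W/m

Series thermal resistances, inner to outer:
  R'_aluminium = ln(0.245/0.228)/(2πk) = 0.07191/(2π·208) = 5.503×10^-5 m·K/W
  R'_ceramic fibre blanket = ln(0.360/0.245)/(2πk) = 0.3848/(2π·0.0943) = 0.6495 m·K/W
  R'_conv,out = 1/(2πr h) = 1/(2π·0.360·13.6) = 0.03251 m·K/W
ΣR = 5.503×10^-5 + 0.6495 + 0.03251 = 0.6821 m·K/W
Q' = ΔT/ΣR = (479 °C − 22.9 °C)/0.6821 = 669 W/m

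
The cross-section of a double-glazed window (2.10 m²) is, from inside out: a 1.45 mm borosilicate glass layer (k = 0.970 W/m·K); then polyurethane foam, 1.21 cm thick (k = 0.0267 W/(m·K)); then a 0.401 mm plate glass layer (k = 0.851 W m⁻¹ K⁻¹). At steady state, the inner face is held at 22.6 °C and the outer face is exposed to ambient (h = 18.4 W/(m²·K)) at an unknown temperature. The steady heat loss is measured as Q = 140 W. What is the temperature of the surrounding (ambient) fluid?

Series resistances:
  R_borosilicate glass = L/(kA) = 0.00145/(0.970·2.10) = 7.118×10^-4 K/W
  R_polyurethane foam = L/(kA) = 0.0121/(0.0267·2.10) = 0.2158 K/W
  R_plate glass = L/(kA) = 4.01×10^-4/(0.851·2.10) = 2.244×10^-4 K/W
  R_conv,out = 1/(hA) = 1/(18.4·2.10) = 0.02588 K/W
ΣR = 0.2426 K/W
ΔT = Q·ΣR = 140 × 0.2426 = 33.96 K
Heat flows outward, so T_out = T_in − ΔT = 22.6 − 33.96 = -11.4 °C

T_out = -11.4 °C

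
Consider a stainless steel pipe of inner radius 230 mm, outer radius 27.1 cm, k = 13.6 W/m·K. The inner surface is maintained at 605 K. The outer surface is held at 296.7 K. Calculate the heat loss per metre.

Q' = 1.61×10^5 W/m

Q' = 2πk·ΔT/ln(r₂/r₁) = 2π × 13.6 × 308.3 / ln(0.271/0.230) = 1.61×10^5 W/m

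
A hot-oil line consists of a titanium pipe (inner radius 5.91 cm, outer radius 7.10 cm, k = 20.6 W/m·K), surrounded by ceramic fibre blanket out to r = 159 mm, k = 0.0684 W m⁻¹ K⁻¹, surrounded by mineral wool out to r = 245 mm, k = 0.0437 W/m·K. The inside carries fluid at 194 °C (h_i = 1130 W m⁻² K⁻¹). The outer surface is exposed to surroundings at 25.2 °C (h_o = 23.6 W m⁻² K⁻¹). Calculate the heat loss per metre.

Series thermal resistances, inner to outer:
  R'_conv,in = 1/(2πr h) = 1/(2π·0.0591·1130) = 0.002383 m·K/W
  R'_titanium = ln(0.0710/0.0591)/(2πk) = 0.1834/(2π·20.6) = 0.001417 m·K/W
  R'_ceramic fibre blanket = ln(0.159/0.0710)/(2πk) = 0.8062/(2π·0.0684) = 1.876 m·K/W
  R'_mineral wool = ln(0.245/0.159)/(2πk) = 0.4324/(2π·0.0437) = 1.575 m·K/W
  R'_conv,out = 1/(2πr h) = 1/(2π·0.245·23.6) = 0.02753 m·K/W
ΣR = 0.002383 + 0.001417 + 1.876 + 1.575 + 0.02753 = 3.482 m·K/W
Q' = ΔT/ΣR = (194 °C − 25.2 °C)/3.482 = 48.5 W/m

Q' = 48.5 W/m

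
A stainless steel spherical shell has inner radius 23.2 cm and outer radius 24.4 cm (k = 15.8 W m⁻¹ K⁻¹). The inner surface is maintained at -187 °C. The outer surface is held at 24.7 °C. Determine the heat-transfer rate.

Q = 4πk·ΔT/(1/r₁ − 1/r₂) = 4π × 15.8 × 211.7 / (1/0.232 − 1/0.244) = 1.98×10^5 W

Q = 1.98×10^5 W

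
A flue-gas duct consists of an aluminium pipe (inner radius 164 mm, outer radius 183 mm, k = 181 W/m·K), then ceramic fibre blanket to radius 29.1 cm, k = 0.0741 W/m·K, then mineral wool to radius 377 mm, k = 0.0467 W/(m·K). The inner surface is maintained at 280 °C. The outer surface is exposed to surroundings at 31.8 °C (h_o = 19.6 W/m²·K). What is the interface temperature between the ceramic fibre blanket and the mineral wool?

Treat each layer as a resistance in series:
  R'_aluminium = ln(0.183/0.164)/(2πk) = 0.1096/(2π·181) = 9.639×10^-5 m·K/W
  R'_ceramic fibre blanket = ln(0.291/0.183)/(2πk) = 0.4638/(2π·0.0741) = 0.9962 m·K/W
  R'_mineral wool = ln(0.377/0.291)/(2πk) = 0.2589/(2π·0.0467) = 0.8824 m·K/W
  R'_conv,out = 1/(2πr h) = 1/(2π·0.377·19.6) = 0.02154 m·K/W
ΣR = 9.639×10^-5 + 0.9962 + 0.8824 + 0.02154 = 1.900 m·K/W
Q' = ΔT/ΣR = (280 °C − 31.8 °C)/1.900 = 130.6 W/m
From the inner boundary to the ceramic fibre blanket/mineral wool interface, ΣR_partial = 0.9963 m·K/W.
T_interface = T_in − Q'·ΣR_partial = 280 °C − (130.6)(0.9963) = 150 °C

T = 150 °C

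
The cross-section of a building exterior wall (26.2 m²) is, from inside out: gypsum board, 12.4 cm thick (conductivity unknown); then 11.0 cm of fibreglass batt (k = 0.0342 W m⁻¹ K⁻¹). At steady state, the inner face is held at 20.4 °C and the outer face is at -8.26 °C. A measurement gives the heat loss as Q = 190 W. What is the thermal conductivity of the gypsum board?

k = 0.169 W/m·K

ΣR = ΔT/Q = |20.4 − -8.26|/190 = 0.1508 K/W
Known resistances:
  R_fibreglass batt = L/(kA) = 0.110/(0.0342·26.2) = 0.1228 K/W
R_gypsum board = ΣR − ΣR_known = 0.1508 − 0.1228 = 0.02800 K/W
L/(kA) = 0.02800 ⇒ k = 0.124/(0.02800·26.2) = 0.169 W/m·K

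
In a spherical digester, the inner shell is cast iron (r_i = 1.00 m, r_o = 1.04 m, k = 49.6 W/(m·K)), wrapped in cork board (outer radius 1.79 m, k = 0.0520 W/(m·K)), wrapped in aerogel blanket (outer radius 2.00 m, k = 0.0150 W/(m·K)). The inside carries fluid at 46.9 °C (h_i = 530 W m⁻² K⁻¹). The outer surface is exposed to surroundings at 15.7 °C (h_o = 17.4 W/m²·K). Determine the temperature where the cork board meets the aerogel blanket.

Treat each layer as a resistance in series:
  R_conv,in = 1/(4πr²h) = 1/(4π·1.00²·530) = 1.501×10^-4 K/W
  R_cast iron = (1/1.00 − 1/1.04)/(4πk) = 0.03846/(4π·49.6) = 6.171×10^-5 K/W
  R_cork board = (1/1.04 − 1/1.79)/(4πk) = 0.4029/(4π·0.0520) = 0.6165 K/W
  R_aerogel blanket = (1/1.79 − 1/2.00)/(4πk) = 0.05866/(4π·0.0150) = 0.3112 K/W
  R_conv,out = 1/(4πr²h) = 1/(4π·2.00²·17.4) = 0.001143 K/W
ΣR = 1.501×10^-4 + 6.171×10^-5 + 0.6165 + 0.3112 + 0.001143 = 0.9291 K/W
Q = ΔT/ΣR = (46.9 °C − 15.7 °C)/0.9291 = 33.58 W
From the inner boundary to the cork board/aerogel blanket interface, ΣR_partial = 0.6167 K/W.
T_interface = T_in − Q·ΣR_partial = 46.9 °C − (33.58)(0.6167) = 26.2 °C

T = 26.2 °C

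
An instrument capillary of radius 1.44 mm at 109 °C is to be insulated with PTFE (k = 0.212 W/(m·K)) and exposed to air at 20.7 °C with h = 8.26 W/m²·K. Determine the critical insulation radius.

r_cr = 2.57 cm

For a cylinder, r_cr = k_ins/h = 0.212/8.26 = 0.0257 m = 2.57 cm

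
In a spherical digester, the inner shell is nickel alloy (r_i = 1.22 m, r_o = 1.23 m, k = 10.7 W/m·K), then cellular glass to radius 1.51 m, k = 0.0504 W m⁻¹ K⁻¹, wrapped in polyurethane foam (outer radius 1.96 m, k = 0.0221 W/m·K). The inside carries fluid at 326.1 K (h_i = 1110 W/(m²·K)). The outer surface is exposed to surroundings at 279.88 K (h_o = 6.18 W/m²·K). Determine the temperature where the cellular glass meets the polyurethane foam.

T = 312.1 K

Series thermal resistances, inner to outer:
  R_conv,in = 1/(4πr²h) = 1/(4π·1.22²·1110) = 4.817×10^-5 K/W
  R_nickel alloy = (1/1.22 − 1/1.23)/(4πk) = 0.006664/(4π·10.7) = 4.956×10^-5 K/W
  R_cellular glass = (1/1.23 − 1/1.51)/(4πk) = 0.1508/(4π·0.0504) = 0.2380 K/W
  R_polyurethane foam = (1/1.51 − 1/1.96)/(4πk) = 0.1520/(4π·0.0221) = 0.5475 K/W
  R_conv,out = 1/(4πr²h) = 1/(4π·1.96²·6.18) = 0.003352 K/W
ΣR = 4.817×10^-5 + 4.956×10^-5 + 0.2380 + 0.5475 + 0.003352 = 0.7889 K/W
Q = ΔT/ΣR = (326.1 K − 279.88 K)/0.7889 = 58.59 W
From the inner boundary to the cellular glass/polyurethane foam interface, ΣR_partial = 0.2381 K/W.
T_interface = T_in − Q·ΣR_partial = 326.1 K − (58.59)(0.2381) = 312.1 K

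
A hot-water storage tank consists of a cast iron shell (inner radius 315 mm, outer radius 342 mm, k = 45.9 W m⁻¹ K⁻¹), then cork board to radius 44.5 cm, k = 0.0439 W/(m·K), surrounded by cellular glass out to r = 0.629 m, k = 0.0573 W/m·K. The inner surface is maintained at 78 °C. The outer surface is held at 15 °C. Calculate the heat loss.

Q = 29.4 W

Resistance network (inner→outer):
  R_cast iron = (1/0.315 − 1/0.342)/(4πk) = 0.2506/(4π·45.9) = 4.345×10^-4 K/W
  R_cork board = (1/0.342 − 1/0.445)/(4πk) = 0.6768/(4π·0.0439) = 1.227 K/W
  R_cellular glass = (1/0.445 − 1/0.629)/(4πk) = 0.6574/(4π·0.0573) = 0.9129 K/W
ΣR = 4.345×10^-4 + 1.227 + 0.9129 = 2.140 K/W
Q = ΔT/ΣR = (78 °C − 15 °C)/2.140 = 29.4 W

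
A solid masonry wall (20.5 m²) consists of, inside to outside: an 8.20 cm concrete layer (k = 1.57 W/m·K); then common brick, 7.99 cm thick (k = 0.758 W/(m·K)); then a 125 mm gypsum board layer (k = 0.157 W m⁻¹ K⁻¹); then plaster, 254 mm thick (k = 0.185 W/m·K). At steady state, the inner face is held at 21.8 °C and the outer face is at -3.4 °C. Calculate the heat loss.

Q = 222 W

Resistance network (inner→outer):
  R_concrete = L/(kA) = 0.0820/(1.57·20.5) = 0.002548 K/W
  R_common brick = L/(kA) = 0.0799/(0.758·20.5) = 0.005142 K/W
  R_gypsum board = L/(kA) = 0.125/(0.157·20.5) = 0.03884 K/W
  R_plaster = L/(kA) = 0.254/(0.185·20.5) = 0.06697 K/W
ΣR = 0.002548 + 0.005142 + 0.03884 + 0.06697 = 0.1135 K/W
Q = ΔT/ΣR = (21.8 °C − -3.4 °C)/0.1135 = 222 W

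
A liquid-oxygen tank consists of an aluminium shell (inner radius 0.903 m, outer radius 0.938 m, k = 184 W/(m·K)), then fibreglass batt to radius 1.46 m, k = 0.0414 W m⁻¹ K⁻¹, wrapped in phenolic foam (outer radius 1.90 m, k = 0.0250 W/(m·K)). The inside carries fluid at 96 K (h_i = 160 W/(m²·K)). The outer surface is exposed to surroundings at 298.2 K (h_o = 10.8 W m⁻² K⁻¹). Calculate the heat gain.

Q = 163 W

Resistance network (inner→outer):
  R_conv,in = 1/(4πr²h) = 1/(4π·0.903²·160) = 6.100×10^-4 K/W
  R_aluminium = (1/0.903 − 1/0.938)/(4πk) = 0.04132/(4π·184) = 1.787×10^-5 K/W
  R_fibreglass batt = (1/0.938 − 1/1.46)/(4πk) = 0.3812/(4π·0.0414) = 0.7327 K/W
  R_phenolic foam = (1/1.46 − 1/1.90)/(4πk) = 0.1586/(4π·0.0250) = 0.5049 K/W
  R_conv,out = 1/(4πr²h) = 1/(4π·1.90²·10.8) = 0.002041 K/W
ΣR = 6.100×10^-4 + 1.787×10^-5 + 0.7327 + 0.5049 + 0.002041 = 1.240 K/W
Q = ΔT/ΣR = (96 K − 298.2 K)/1.240 = -163 W
(Negative Q ⇒ heat flows inward; heat gain = 163 W.)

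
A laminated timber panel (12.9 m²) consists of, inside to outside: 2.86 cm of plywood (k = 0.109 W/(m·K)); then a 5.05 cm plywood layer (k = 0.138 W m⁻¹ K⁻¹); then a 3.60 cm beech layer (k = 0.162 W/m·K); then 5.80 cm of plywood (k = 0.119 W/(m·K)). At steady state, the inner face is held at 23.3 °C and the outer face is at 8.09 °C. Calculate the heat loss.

Q = 147 W

Series thermal resistances, inner to outer:
  R_plywood = L/(kA) = 0.0286/(0.109·12.9) = 0.02034 K/W
  R_plywood = L/(kA) = 0.0505/(0.138·12.9) = 0.02837 K/W
  R_beech = L/(kA) = 0.0360/(0.162·12.9) = 0.01723 K/W
  R_plywood = L/(kA) = 0.0580/(0.119·12.9) = 0.03778 K/W
ΣR = 0.02034 + 0.02837 + 0.01723 + 0.03778 = 0.1037 K/W
Q = ΔT/ΣR = (23.3 °C − 8.09 °C)/0.1037 = 147 W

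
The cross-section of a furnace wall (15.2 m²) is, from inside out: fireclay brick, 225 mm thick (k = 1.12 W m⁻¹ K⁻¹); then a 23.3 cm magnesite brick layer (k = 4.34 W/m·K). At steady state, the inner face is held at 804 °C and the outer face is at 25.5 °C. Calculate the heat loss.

Series thermal resistances, inner to outer:
  R_fireclay brick = L/(kA) = 0.225/(1.12·15.2) = 0.01322 K/W
  R_magnesite brick = L/(kA) = 0.233/(4.34·15.2) = 0.003532 K/W
ΣR = 0.01322 + 0.003532 = 0.01675 K/W
Q = ΔT/ΣR = (804 °C − 25.5 °C)/0.01675 = 46500 W

Q = 46.5 kW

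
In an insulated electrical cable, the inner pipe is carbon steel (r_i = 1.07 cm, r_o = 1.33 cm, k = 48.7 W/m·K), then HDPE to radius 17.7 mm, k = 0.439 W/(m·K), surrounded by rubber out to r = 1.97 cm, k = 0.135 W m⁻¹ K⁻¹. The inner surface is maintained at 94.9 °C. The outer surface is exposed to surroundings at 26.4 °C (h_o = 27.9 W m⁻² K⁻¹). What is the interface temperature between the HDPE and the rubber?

T = 81.2 °C

Treat each layer as a resistance in series:
  R'_carbon steel = ln(0.0133/0.0107)/(2πk) = 0.2175/(2π·48.7) = 7.109×10^-4 m·K/W
  R'_HDPE = ln(0.0177/0.0133)/(2πk) = 0.2858/(2π·0.439) = 0.1036 m·K/W
  R'_rubber = ln(0.0197/0.0177)/(2πk) = 0.1071/(2π·0.135) = 0.1262 m·K/W
  R'_conv,out = 1/(2πr h) = 1/(2π·0.0197·27.9) = 0.2896 m·K/W
ΣR = 7.109×10^-4 + 0.1036 + 0.1262 + 0.2896 = 0.5201 m·K/W
Q' = ΔT/ΣR = (94.9 °C − 26.4 °C)/0.5201 = 131.7 W/m
From the inner boundary to the HDPE/rubber interface, ΣR_partial = 0.1043 m·K/W.
T_interface = T_in − Q'·ΣR_partial = 94.9 °C − (131.7)(0.1043) = 81.2 °C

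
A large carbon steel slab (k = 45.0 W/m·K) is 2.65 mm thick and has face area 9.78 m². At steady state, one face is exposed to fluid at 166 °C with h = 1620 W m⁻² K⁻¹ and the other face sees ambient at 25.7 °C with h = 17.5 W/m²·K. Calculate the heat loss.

Q = 23.7 kW

Resistance network (inner→outer):
  R_conv,in = 1/(hA) = 1/(1620·9.78) = 6.312×10^-5 K/W
  R_carbon steel = L/(kA) = 0.00265/(45.0·9.78) = 6.021×10^-6 K/W
  R_conv,out = 1/(hA) = 1/(17.5·9.78) = 0.005843 K/W
ΣR = 6.312×10^-5 + 6.021×10^-6 + 0.005843 = 0.005912 K/W
Q = ΔT/ΣR = (166 °C − 25.7 °C)/0.005912 = 23700 W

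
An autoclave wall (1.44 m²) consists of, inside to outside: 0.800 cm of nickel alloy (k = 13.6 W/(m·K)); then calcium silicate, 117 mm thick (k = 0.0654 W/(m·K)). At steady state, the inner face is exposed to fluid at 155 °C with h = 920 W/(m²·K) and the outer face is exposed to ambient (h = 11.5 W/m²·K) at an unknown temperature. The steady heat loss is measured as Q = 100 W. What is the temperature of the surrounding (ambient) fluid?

T_out = 24.6 °C

Series resistances:
  R_conv,in = 1/(hA) = 1/(920·1.44) = 7.548×10^-4 K/W
  R_nickel alloy = L/(kA) = 0.00800/(13.6·1.44) = 4.085×10^-4 K/W
  R_calcium silicate = L/(kA) = 0.117/(0.0654·1.44) = 1.242 K/W
  R_conv,out = 1/(hA) = 1/(11.5·1.44) = 0.06039 K/W
ΣR = 1.304 K/W
ΔT = Q·ΣR = 100 × 1.304 = 130.4 K
Heat flows outward, so T_out = T_in − ΔT = 155 − 130.4 = 24.6 °C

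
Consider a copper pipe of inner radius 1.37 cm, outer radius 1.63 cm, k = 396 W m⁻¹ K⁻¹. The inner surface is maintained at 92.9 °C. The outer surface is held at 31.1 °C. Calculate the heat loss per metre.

Q' = 885 kW/m

Q' = 2πk·ΔT/ln(r₂/r₁) = 2π × 396 × 61.8 / ln(0.0163/0.0137) = 8.85×10^5 W/m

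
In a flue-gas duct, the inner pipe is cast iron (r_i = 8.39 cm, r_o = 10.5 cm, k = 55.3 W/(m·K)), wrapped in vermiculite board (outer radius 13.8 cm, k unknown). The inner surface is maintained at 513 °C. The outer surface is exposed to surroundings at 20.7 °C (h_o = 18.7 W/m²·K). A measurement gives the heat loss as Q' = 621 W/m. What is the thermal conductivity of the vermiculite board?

k = 0.0595 W/m·K

ΣR = ΔT/Q' = |513 − 20.7|/621 = 0.7928 m·K/W
Known resistances:
  R'_cast iron = ln(0.105/0.0839)/(2πk) = 0.2243/(2π·55.3) = 6.456×10^-4 m·K/W
  R'_conv,out = 1/(2πr h) = 1/(2π·0.138·18.7) = 0.06167 m·K/W
R_vermiculite board = ΣR − ΣR_known = 0.7928 − 0.06232 = 0.7305 m·K/W
ln(r₂/r₁)/(2πk) = 0.7305 ⇒ k = 0.2733/(2π·0.7305) = 0.0595 W/m·K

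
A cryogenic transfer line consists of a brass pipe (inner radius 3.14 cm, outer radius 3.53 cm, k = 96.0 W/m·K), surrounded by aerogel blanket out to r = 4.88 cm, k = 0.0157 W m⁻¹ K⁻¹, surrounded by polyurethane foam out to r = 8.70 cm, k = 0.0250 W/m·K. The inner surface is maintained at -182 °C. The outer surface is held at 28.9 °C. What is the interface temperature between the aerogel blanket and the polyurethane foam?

Treat each layer as a resistance in series:
  R'_brass = ln(0.0353/0.0314)/(2πk) = 0.1171/(2π·96.0) = 1.941×10^-4 m·K/W
  R'_aerogel blanket = ln(0.0488/0.0353)/(2πk) = 0.3238/(2π·0.0157) = 3.283 m·K/W
  R'_polyurethane foam = ln(0.0870/0.0488)/(2πk) = 0.5782/(2π·0.0250) = 3.681 m·K/W
ΣR = 1.941×10^-4 + 3.283 + 3.681 = 6.964 m·K/W
Q' = ΔT/ΣR = (-182 °C − 28.9 °C)/6.964 = -30.28 W/m
From the inner boundary to the aerogel blanket/polyurethane foam interface, ΣR_partial = 3.283 m·K/W.
T_interface = T_in − Q'·ΣR_partial = -182 °C − (-30.28)(3.283) = -82.6 °C

T = -82.6 °C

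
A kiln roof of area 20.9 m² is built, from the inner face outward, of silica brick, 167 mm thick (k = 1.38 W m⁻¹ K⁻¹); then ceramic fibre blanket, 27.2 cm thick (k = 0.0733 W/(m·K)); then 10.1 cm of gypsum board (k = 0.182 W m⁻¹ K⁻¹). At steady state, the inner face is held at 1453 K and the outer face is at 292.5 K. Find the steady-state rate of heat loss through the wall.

Q = 5.53 kW

Series thermal resistances, inner to outer:
  R_silica brick = L/(kA) = 0.167/(1.38·20.9) = 0.005790 K/W
  R_ceramic fibre blanket = L/(kA) = 0.272/(0.0733·20.9) = 0.1775 K/W
  R_gypsum board = L/(kA) = 0.101/(0.182·20.9) = 0.02655 K/W
ΣR = 0.005790 + 0.1775 + 0.02655 = 0.2098 K/W
Q = ΔT/ΣR = (1453 K − 292.5 K)/0.2098 = 5530 W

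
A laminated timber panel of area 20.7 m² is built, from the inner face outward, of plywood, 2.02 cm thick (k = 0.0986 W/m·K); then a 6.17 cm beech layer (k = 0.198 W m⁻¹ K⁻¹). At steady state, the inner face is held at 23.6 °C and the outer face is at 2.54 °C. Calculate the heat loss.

Series thermal resistances, inner to outer:
  R_plywood = L/(kA) = 0.0202/(0.0986·20.7) = 0.009897 K/W
  R_beech = L/(kA) = 0.0617/(0.198·20.7) = 0.01505 K/W
ΣR = 0.009897 + 0.01505 = 0.02495 K/W
Q = ΔT/ΣR = (23.6 °C − 2.54 °C)/0.02495 = 844 W

Q = 844 W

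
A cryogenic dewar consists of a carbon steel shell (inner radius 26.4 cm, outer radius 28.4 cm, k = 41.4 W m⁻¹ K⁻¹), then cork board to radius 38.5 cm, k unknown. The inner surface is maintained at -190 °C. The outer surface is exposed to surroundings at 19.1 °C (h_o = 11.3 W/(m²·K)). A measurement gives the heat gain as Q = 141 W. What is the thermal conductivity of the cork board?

k = 0.0512 W/m·K

ΣR = ΔT/Q = |-190 − 19.1|/141 = 1.483 K/W
Known resistances:
  R_carbon steel = (1/0.264 − 1/0.284)/(4πk) = 0.2668/(4π·41.4) = 5.127×10^-4 K/W
  R_conv,out = 1/(4πr²h) = 1/(4π·0.385²·11.3) = 0.04751 K/W
R_cork board = ΣR − ΣR_known = 1.483 − 0.04802 = 1.435 K/W
(1/r₁−1/r₂)/(4πk) = 1.435 ⇒ k = 0.9237/(4π·1.435) = 0.0512 W/m·K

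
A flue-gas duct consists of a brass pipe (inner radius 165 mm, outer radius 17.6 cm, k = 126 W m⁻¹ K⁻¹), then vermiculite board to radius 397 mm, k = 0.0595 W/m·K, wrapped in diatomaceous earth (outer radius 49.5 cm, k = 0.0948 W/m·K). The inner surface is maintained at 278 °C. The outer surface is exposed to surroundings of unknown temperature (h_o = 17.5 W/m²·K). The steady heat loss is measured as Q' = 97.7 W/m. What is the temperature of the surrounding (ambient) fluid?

T_out = 27.4 °C

Sum the resistances:
  R'_brass = ln(0.176/0.165)/(2πk) = 0.06454/(2π·126) = 8.152×10^-5 m·K/W
  R'_vermiculite board = ln(0.397/0.176)/(2πk) = 0.8135/(2π·0.0595) = 2.176 m·K/W
  R'_diatomaceous earth = ln(0.495/0.397)/(2πk) = 0.2206/(2π·0.0948) = 0.3704 m·K/W
  R'_conv,out = 1/(2πr h) = 1/(2π·0.495·17.5) = 0.01837 m·K/W
ΣR = 2.565 m·K/W
ΔT = Q'·ΣR = 97.7 × 2.565 = 250.6 K
Heat flows outward, so T_out = T_in − ΔT = 278 − 250.6 = 27.4 °C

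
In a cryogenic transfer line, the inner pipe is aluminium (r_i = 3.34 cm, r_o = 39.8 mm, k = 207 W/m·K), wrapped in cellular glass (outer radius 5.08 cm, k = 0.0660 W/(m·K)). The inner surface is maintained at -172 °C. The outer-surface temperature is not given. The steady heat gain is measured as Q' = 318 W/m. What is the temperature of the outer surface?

Sum the resistances:
  R'_aluminium = ln(0.0398/0.0334)/(2πk) = 0.1753/(2π·207) = 1.348×10^-4 m·K/W
  R'_cellular glass = ln(0.0508/0.0398)/(2πk) = 0.2440/(2π·0.0660) = 0.5885 m·K/W
ΣR = 0.5886 m·K/W
ΔT = Q'·ΣR = 318 × 0.5886 = 187.2 K
Heat flows inward, so T_out = T_in + ΔT = -172 + 187.2 = 15.2 °C

T_out = 15.2 °C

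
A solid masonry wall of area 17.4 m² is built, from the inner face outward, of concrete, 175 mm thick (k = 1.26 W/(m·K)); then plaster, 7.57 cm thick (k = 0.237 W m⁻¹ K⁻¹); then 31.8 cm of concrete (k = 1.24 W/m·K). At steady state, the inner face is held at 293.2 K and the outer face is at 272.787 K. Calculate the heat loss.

Series thermal resistances, inner to outer:
  R_concrete = L/(kA) = 0.175/(1.26·17.4) = 0.007982 K/W
  R_plaster = L/(kA) = 0.0757/(0.237·17.4) = 0.01836 K/W
  R_concrete = L/(kA) = 0.318/(1.24·17.4) = 0.01474 K/W
ΣR = 0.007982 + 0.01836 + 0.01474 = 0.04108 K/W
Q = ΔT/ΣR = (293.2 K − 272.787 K)/0.04108 = 497 W

Q = 497 W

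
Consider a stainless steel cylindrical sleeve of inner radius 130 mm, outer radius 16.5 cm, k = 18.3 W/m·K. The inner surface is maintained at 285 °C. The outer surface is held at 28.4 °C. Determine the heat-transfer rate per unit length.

Q' = 1.24×10^5 W/m

Q' = 2πk·ΔT/ln(r₂/r₁) = 2π × 18.3 × 256.6 / ln(0.165/0.130) = 1.24×10^5 W/m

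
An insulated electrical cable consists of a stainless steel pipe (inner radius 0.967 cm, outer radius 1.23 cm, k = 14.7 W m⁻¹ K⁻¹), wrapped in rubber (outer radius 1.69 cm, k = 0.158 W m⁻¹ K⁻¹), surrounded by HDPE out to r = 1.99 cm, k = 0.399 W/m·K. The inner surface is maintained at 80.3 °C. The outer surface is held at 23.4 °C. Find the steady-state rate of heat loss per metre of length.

Q' = 147 W/m

Resistance network (inner→outer):
  R'_stainless steel = ln(0.0123/0.00967)/(2πk) = 0.2406/(2π·14.7) = 0.002605 m·K/W
  R'_rubber = ln(0.0169/0.0123)/(2πk) = 0.3177/(2π·0.158) = 0.3200 m·K/W
  R'_HDPE = ln(0.0199/0.0169)/(2πk) = 0.1634/(2π·0.399) = 0.06518 m·K/W
ΣR = 0.002605 + 0.3200 + 0.06518 = 0.3878 m·K/W
Q' = ΔT/ΣR = (80.3 °C − 23.4 °C)/0.3878 = 147 W/m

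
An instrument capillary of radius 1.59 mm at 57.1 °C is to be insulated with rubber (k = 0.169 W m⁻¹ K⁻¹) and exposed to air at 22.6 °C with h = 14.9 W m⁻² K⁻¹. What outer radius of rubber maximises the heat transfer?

r_cr = 1.13 cm

For a cylinder, r_cr = k_ins/h = 0.169/14.9 = 0.0113 m = 1.13 cm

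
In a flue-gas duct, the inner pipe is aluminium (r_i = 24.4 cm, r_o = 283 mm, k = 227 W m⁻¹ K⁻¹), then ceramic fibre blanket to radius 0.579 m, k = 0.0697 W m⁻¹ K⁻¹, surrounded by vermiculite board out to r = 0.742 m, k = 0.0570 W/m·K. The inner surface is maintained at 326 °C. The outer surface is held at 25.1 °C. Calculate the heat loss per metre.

Q' = 129 W/m

Treat each layer as a resistance in series:
  R'_aluminium = ln(0.283/0.244)/(2πk) = 0.1483/(2π·227) = 1.040×10^-4 m·K/W
  R'_ceramic fibre blanket = ln(0.579/0.283)/(2πk) = 0.7159/(2π·0.0697) = 1.635 m·K/W
  R'_vermiculite board = ln(0.742/0.579)/(2πk) = 0.2480/(2π·0.0570) = 0.6926 m·K/W
ΣR = 1.040×10^-4 + 1.635 + 0.6926 = 2.328 m·K/W
Q' = ΔT/ΣR = (326 °C − 25.1 °C)/2.328 = 129 W/m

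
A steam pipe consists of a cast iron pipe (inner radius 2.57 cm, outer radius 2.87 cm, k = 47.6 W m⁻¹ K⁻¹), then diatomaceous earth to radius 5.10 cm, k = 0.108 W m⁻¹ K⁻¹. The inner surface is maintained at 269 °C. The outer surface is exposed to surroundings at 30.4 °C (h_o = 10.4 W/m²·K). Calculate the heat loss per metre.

Series thermal resistances, inner to outer:
  R'_cast iron = ln(0.0287/0.0257)/(2πk) = 0.1104/(2π·47.6) = 3.692×10^-4 m·K/W
  R'_diatomaceous earth = ln(0.0510/0.0287)/(2πk) = 0.5749/(2π·0.108) = 0.8472 m·K/W
  R'_conv,out = 1/(2πr h) = 1/(2π·0.0510·10.4) = 0.3001 m·K/W
ΣR = 3.692×10^-4 + 0.8472 + 0.3001 = 1.148 m·K/W
Q' = ΔT/ΣR = (269 °C − 30.4 °C)/1.148 = 208 W/m

Q' = 208 W/m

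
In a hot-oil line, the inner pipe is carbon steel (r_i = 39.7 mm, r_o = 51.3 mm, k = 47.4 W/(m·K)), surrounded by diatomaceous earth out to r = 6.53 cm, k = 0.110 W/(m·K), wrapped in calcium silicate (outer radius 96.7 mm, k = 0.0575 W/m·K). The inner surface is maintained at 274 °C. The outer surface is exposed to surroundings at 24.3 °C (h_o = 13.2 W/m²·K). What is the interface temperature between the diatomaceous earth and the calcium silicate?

T = 218 °C

Resistance network (inner→outer):
  R'_carbon steel = ln(0.0513/0.0397)/(2πk) = 0.2563/(2π·47.4) = 8.607×10^-4 m·K/W
  R'_diatomaceous earth = ln(0.0653/0.0513)/(2πk) = 0.2413/(2π·0.110) = 0.3491 m·K/W
  R'_calcium silicate = ln(0.0967/0.0653)/(2πk) = 0.3926/(2π·0.0575) = 1.087 m·K/W
  R'_conv,out = 1/(2πr h) = 1/(2π·0.0967·13.2) = 0.1247 m·K/W
ΣR = 8.607×10^-4 + 0.3491 + 1.087 + 0.1247 = 1.562 m·K/W
Q' = ΔT/ΣR = (274 °C − 24.3 °C)/1.562 = 159.9 W/m
From the inner boundary to the diatomaceous earth/calcium silicate interface, ΣR_partial = 0.3500 m·K/W.
T_interface = T_in − Q'·ΣR_partial = 274 °C − (159.9)(0.3500) = 218 °C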